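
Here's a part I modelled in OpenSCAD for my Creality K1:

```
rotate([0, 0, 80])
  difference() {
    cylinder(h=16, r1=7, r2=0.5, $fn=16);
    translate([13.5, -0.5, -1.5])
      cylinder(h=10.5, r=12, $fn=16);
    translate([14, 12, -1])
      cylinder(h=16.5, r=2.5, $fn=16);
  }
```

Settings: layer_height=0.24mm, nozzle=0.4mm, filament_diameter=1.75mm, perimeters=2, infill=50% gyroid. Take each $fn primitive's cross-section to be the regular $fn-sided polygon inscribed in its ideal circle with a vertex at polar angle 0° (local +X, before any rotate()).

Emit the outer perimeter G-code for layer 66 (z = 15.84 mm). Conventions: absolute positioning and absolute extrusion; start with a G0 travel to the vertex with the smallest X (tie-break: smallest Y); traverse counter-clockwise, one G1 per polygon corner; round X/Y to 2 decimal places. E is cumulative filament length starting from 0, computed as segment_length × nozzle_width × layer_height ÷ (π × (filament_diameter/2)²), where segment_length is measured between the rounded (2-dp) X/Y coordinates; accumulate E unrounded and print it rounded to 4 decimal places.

At z = 15.84 mm: the cone: at t=0.990 of its height the radius interpolates to r₁+(r₂−r₁)t = 0.565, giving a regular 16-gon of that circumradius; the cylinder at (13.5, -0.5) is not intersected at this z (z outside [-1.5, 9]); the cylinder at (14, 12) does not reach this height (z outside [-1, 15.5]); After the difference (first − rest): none of the subtracted shapes is present at this height, so the cone is unchanged — 1 connected region; (rotated 80° about Z; rotation is an isometry so areas/perimeters/island counts are preserved). The outline is a single polygon with 16 vertices. Extrusion per mm of travel: 0.4 × 0.24 / (π × 0.875²) = 0.039912. Accumulating E over each segment gives final E = 0.1407.

G0 X-0.56 Y0.10 Z15.84
G1 X-0.55 Y-0.12 E0.0088
G1 X-0.46 Y-0.32 E0.0175
G1 X-0.30 Y-0.48 E0.0266
G1 X-0.10 Y-0.56 E0.0352
G1 X0.12 Y-0.55 E0.0440
G1 X0.32 Y-0.46 E0.0527
G1 X0.48 Y-0.30 E0.0617
G1 X0.56 Y-0.10 E0.0703
G1 X0.55 Y0.12 E0.0791
G1 X0.46 Y0.32 E0.0879
G1 X0.30 Y0.48 E0.0969
G1 X0.10 Y0.56 E0.1055
G1 X-0.12 Y0.55 E0.1143
G1 X-0.32 Y0.46 E0.1231
G1 X-0.48 Y0.30 E0.1321
G1 X-0.56 Y0.10 E0.1407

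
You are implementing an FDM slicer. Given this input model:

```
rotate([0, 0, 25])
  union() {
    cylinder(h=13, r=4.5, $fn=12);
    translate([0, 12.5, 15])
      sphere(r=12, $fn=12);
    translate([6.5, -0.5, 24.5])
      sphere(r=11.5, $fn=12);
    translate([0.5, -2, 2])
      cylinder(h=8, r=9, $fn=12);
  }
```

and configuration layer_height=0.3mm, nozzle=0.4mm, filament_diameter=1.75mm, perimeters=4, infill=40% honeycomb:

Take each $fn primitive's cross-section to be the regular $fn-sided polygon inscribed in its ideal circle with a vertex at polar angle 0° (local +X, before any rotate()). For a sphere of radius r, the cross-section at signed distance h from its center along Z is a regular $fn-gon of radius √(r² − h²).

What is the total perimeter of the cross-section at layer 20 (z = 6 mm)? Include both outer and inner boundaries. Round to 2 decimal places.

87.65 mm

At z = 6 mm: the cylinder: section is a regular 12-gon, circumradius r=4.5 (perimeter = 2·12·4.500·sin(180°/12) = 27.95 mm); the sphere at (0, 12.5): section is a regular 12-gon, circumradius = √(r²−h²) = √(12²−9²) = 7.937 (perimeter = 2·12·7.937·sin(180°/12) = 49.30 mm); the sphere at (6.5, -0.5) does not reach this height (|z−center|=18.500 > r=11.5); the r=9 cylinder at (0.5, -2) gives a regular 12-gon of circumradius 9 (constant along its height) (perimeter = 2·12·9.000·sin(180°/12) = 55.90 mm); Merging all regions: the regions partially overlap (shared area 71.68 mm²), so the edge portions inside another operand are dropped and the merged outline is re-measured after clipping — boundary = 87.65 mm; (rotated 25° about Z; rotation is an isometry so areas/perimeters/island counts are preserved). Overall, the cross-section is a single solid region. Total boundary length (outer) = 87.65 mm.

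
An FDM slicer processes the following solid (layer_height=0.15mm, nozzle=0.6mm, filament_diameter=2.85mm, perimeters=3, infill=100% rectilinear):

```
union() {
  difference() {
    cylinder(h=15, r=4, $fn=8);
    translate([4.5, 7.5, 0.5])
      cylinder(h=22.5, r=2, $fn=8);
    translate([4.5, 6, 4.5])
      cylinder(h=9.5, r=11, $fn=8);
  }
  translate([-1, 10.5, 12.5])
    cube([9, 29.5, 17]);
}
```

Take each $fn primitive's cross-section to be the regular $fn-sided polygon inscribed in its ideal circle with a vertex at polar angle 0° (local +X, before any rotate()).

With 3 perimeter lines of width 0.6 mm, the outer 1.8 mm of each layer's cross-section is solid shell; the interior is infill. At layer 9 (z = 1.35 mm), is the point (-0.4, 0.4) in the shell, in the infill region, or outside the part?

At z = 1.35 mm: the r=4 cylinder gives a regular 8-gon of circumradius 4 (constant along its height); the cylinder at (4.5, 7.5): section is a regular 8-gon, circumradius r=2; the cylinder at (4.5, 6) does not reach this height (z outside [4.5, 14]); Taking the first minus the rest: starting from the r=4 cylinder, the r=2 cylinder at (4.5, 7.5) misses the remaining region (no effect) — 1 connected region; the cube at (-1, 10.5) is not intersected at this z (z outside [12.5, 29.5]); Combining (union): only that combined region is present, so the union is just that shape — 1 connected region. Overall, the cross-section is a single solid region. The nearest boundary edge runs (-4.00, 0.00)→(-2.83, 2.83); distance from the point to it = 3.17 mm. The point is inside the cross-section and 3.17 mm from the nearest boundary — more than the 1.8 mm shell width (3 × 0.6), so it's in the infill interior.

infill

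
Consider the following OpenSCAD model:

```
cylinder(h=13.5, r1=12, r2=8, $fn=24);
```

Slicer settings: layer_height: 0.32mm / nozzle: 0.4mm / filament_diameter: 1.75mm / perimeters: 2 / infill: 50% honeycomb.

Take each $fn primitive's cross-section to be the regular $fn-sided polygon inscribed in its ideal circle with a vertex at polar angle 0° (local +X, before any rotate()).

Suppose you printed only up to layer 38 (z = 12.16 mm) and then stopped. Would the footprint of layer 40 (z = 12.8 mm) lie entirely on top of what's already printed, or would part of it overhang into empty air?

entirely on top

Compare the two slices. At z = 12.16: the cone (r1=12→r2=8) has section circumradius 8.397 here — a regular 24-gon (area = (24/2)·8.397²·sin(360°/24) = 218.99 mm²). At z = 12.8: the cone (r1=12→r2=8) has section circumradius 8.207 here — a regular 24-gon (area = (24/2)·8.207²·sin(360°/24) = 209.21 mm²). Checking containment: the cross-section at z = 12.8 is a subset of the cross-section at z = 12.16.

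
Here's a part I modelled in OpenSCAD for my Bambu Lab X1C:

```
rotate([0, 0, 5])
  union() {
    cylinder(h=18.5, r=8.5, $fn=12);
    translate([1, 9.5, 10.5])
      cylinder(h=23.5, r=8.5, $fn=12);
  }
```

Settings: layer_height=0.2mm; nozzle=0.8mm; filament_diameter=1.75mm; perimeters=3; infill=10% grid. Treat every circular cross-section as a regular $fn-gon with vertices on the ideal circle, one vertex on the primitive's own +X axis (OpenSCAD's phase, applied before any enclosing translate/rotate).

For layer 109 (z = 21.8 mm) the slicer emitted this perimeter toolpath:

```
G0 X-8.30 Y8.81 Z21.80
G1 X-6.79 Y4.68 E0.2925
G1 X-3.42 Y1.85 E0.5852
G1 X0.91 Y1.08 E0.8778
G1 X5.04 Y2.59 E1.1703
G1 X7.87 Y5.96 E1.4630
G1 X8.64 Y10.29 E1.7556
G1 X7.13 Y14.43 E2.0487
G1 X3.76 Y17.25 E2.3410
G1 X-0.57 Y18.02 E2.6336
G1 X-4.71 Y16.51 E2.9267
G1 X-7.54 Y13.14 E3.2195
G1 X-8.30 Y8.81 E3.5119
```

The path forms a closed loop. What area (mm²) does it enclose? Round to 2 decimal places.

Apply the shoelace formula to the sequence of (X, Y) vertices; enclosed area = 216.71 mm².

216.71 mm²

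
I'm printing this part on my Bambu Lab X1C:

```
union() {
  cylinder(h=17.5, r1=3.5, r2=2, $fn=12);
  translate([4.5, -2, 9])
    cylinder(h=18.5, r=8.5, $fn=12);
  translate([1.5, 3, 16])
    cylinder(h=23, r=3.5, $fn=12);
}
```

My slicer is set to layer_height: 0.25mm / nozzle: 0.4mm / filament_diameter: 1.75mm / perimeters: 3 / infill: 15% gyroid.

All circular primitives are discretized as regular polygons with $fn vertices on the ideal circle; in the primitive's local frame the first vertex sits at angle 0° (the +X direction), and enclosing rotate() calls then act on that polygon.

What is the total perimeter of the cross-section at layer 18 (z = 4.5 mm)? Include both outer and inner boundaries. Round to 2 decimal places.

At z = 4.5 mm: the cone contributes a regular 12-gon of circumradius 3.114 (interpolated between r1=3.5 and r2=2 at t=0.257) (perimeter = 2·12·3.114·sin(180°/12) = 19.34 mm); the cylinder at (4.5, -2) is not intersected at this z (z outside [9, 27.5]); the cylinder at (1.5, 3) does not reach this height (z outside [16, 39]); Taking the union: only the cone is present, so the union is just that shape — boundary = 19.34 mm. Overall, the cross-section is a single solid region. Total boundary length (outer) = 19.34 mm.

19.34 mm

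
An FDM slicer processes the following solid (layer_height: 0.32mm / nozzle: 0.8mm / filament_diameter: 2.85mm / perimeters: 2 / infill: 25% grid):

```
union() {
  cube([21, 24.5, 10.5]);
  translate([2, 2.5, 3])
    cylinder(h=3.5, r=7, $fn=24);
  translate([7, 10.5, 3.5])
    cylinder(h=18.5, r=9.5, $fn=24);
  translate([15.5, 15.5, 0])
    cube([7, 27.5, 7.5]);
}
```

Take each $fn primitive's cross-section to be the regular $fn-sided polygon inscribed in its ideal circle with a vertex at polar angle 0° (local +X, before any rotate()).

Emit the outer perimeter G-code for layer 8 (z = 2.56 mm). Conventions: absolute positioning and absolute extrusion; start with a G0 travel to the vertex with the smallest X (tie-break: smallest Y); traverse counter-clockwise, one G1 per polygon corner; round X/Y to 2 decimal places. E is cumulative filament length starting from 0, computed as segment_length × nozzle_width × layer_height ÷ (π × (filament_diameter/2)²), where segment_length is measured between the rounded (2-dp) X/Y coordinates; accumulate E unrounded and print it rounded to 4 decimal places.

At z = 2.56 mm: the cube is present — its section is the full 21×24.5 rectangle; the cylinder at (2, 2.5) is not intersected at this z (z outside [3, 6.5]); the cylinder at (7, 10.5) does not reach this height (z outside [3.5, 22]); the 7×27.5 cube at (15.5, 15.5) contributes its full rectangle; Taking the union: the regions partially overlap (shared area 49.50 mm²), so overlapping operands fuse into one piece — 1 connected region. The outline is a single polygon with 8 vertices. Extrusion per mm of travel: 0.8 × 0.32 / (π × 1.425²) = 0.040129. Accumulating E over each segment gives final E = 5.2569.

G0 X0.00 Y0.00 Z2.56
G1 X21.00 Y0.00 E0.8427
G1 X21.00 Y15.50 E1.4647
G1 X22.50 Y15.50 E1.5249
G1 X22.50 Y43.00 E2.6285
G1 X15.50 Y43.00 E2.9094
G1 X15.50 Y24.50 E3.6518
G1 X0.00 Y24.50 E4.2738
G1 X0.00 Y0.00 E5.2569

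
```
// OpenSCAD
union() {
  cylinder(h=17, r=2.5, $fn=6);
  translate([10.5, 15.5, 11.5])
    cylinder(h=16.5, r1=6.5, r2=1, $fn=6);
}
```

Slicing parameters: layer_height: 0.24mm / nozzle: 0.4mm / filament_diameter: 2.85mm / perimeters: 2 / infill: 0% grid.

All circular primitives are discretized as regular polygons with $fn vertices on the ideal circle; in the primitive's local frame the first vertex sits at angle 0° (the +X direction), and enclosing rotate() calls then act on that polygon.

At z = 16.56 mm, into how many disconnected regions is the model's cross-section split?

At z = 16.56 mm: the r=2.5 cylinder gives a regular 6-gon of circumradius 2.5 (constant along its height); the cone at (10.5, 15.5): at t=0.307 of its height the radius interpolates to r₁+(r₂−r₁)t = 4.813, giving a regular 6-gon of that circumradius; Taking the union: the 2 present regions are separate (no shared area or edge), so areas and boundary lengths simply add and each stays a separate island — 2 connected regions. The result has 2 disconnected regions.

2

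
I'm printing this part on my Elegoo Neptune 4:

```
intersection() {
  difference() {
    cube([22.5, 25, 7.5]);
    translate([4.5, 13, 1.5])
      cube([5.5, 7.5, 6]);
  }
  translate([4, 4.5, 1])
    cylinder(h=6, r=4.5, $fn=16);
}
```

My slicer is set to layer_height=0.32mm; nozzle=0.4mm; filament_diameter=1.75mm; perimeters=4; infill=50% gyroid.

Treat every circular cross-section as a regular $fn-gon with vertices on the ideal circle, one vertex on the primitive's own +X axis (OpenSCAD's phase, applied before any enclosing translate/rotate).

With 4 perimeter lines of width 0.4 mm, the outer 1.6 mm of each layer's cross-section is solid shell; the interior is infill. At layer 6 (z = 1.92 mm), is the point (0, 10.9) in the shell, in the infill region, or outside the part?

At z = 1.92 mm: the cube is present — its section is the full 22.5×25 rectangle; the cube at (4.5, 13) (footprint 5.5×7.5) is included at this height; Taking the first minus the rest: starting from the 22.5×25 cube, the 5.5×7.5 cube at (4.5, 13) lies wholly inside it (removes its full 41.25 mm² and its 26.00 mm outline becomes a hole wall) — 1 connected region with 1 hole; the r=4.5 cylinder at (4, 4.5) contributes a regular 16-gon of circumradius 4.5; After intersecting: the r=4.5 cylinder at (4, 4.5) partially overlaps that combined region; clipping to the common part keeps 60.83 mm² — 1 connected region. Overall, the cross-section is a single solid region. The nearest boundary edge runs (0.82, 7.68)→(2.28, 8.66); distance from the point to it = 3.13 mm. The point is not inside any of the regions above, so it lies outside the cross-section (3.13 mm from the nearest boundary).

outside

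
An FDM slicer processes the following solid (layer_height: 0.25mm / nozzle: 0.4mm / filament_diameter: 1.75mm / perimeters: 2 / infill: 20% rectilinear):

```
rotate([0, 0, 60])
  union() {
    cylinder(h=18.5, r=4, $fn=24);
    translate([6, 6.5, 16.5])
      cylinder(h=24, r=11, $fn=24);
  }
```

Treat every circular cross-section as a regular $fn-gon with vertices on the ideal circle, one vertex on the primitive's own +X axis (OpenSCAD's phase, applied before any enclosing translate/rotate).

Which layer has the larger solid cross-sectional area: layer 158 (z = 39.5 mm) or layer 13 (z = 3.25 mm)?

layer 158 (z = 39.5 mm)

Layer 158 (z = 39.5): the cylinder does not reach this height (z outside [0, 18.5]); the r=11 cylinder at (6, 6.5) gives a regular 24-gon of circumradius 11 (constant along its height) (area = (24/2)·11.000²·sin(360°/24) = 375.81 mm²); Combining (union): only the r=11 cylinder at (6, 6.5) is present, so the union is just that shape — area = 375.81 mm²; (whole slice rotated 60° about Z — lengths, areas and connectivity unchanged). So its area = 375.81 mm². Layer 13 (z = 3.25): the r=4 cylinder gives a regular 24-gon of circumradius 4 (constant along its height) (area = (24/2)·4.000²·sin(360°/24) = 49.69 mm²); the cylinder at (6, 6.5) is not intersected at this z (z outside [16.5, 40.5]); Taking the union: only the r=4 cylinder is present, so the union is just that shape — area = 49.69 mm²; (whole slice rotated 60° about Z — lengths, areas and connectivity unchanged). So its area = 49.69 mm². Layer 158 is larger (375.81 vs 49.69 mm²).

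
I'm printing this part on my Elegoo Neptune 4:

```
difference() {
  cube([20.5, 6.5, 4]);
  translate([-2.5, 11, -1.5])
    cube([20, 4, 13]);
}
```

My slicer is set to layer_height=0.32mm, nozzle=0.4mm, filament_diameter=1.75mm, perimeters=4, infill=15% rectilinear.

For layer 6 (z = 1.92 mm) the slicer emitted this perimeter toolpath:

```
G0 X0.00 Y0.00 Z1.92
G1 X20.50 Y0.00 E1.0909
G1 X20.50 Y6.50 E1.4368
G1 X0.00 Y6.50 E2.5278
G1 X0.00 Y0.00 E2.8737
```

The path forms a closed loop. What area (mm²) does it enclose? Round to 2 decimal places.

133.25 mm²

Apply the shoelace formula to the sequence of (X, Y) vertices; enclosed area = 133.25 mm².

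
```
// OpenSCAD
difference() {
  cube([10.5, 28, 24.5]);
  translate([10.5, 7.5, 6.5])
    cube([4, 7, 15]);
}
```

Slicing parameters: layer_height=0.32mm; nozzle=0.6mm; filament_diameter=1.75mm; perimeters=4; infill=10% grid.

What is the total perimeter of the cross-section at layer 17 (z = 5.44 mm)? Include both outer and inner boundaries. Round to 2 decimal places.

77.00 mm

At z = 5.44 mm: the cube (footprint 10.5×28) is included at this height (perimeter 77.00 mm); the cube at (10.5, 7.5) is absent (z outside [6.5, 21.5]); Subtracting the remaining from the first: none of the subtracted shapes is present at this height, so the 10.5×28 cube is unchanged — boundary = 77.00 mm. Overall, the cross-section is a single solid region. Total boundary length (outer) = 77.00 mm.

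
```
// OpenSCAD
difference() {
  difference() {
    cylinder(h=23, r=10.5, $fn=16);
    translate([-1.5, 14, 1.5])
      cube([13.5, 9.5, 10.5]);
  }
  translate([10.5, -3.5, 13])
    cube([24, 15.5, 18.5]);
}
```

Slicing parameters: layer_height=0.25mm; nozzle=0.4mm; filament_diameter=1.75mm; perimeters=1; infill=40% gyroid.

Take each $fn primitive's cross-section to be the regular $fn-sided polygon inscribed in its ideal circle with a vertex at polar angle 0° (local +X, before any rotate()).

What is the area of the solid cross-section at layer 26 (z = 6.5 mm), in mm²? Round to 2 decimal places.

At z = 6.5 mm: the r=10.5 cylinder contributes a regular 16-gon of circumradius 10.5 (area = (16/2)·10.500²·sin(360°/16) = 337.53 mm²); the cube at (-1.5, 14) is present — its section is the full 13.5×9.5 rectangle (area 128.25 mm²); Subtracting the remaining from the first: starting from the r=10.5 cylinder (337.53 mm²), the 13.5×9.5 cube at (-1.5, 14) misses the remaining region (no effect) — area = 337.53 mm²; the cube at (10.5, -3.5) is not intersected at this z (z outside [13, 31.5]); Taking the first minus the rest: none of the subtracted shapes is present at this height, so the result so far is unchanged — area = 337.53 mm². Overall, the cross-section is a single solid region. Net area = 337.53 mm².

337.53 mm²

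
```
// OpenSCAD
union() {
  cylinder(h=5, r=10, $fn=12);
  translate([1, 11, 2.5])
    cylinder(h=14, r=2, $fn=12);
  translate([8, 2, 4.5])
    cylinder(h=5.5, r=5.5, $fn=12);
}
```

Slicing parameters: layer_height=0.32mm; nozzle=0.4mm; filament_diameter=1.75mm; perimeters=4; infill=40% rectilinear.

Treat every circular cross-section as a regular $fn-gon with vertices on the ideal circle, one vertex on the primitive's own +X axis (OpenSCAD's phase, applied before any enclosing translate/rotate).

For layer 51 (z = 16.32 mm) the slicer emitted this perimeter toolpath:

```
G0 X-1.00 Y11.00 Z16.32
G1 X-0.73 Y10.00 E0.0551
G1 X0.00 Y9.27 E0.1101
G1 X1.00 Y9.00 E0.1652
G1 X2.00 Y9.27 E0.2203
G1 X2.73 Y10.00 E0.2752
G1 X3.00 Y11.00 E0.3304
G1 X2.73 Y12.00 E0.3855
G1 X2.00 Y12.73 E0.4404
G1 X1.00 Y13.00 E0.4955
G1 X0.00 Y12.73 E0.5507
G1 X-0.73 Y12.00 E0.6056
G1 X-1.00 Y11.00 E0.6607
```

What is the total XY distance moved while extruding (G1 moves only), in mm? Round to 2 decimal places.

12.42 mm

Sum the Euclidean lengths of each G1 segment: total = 12.42 mm.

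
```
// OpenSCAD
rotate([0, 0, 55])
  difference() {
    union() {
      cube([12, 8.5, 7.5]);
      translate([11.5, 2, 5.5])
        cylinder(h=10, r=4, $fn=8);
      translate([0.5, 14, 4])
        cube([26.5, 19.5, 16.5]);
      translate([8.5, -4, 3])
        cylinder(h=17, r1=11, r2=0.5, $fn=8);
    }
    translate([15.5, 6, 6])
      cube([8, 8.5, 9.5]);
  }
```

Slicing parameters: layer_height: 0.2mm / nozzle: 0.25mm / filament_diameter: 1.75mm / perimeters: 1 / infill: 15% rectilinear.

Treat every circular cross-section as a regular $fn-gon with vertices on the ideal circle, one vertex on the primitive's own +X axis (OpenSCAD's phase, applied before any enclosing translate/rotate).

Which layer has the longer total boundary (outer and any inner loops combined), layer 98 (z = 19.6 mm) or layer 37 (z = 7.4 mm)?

layer 37 (z = 7.4 mm)

Layer 98 (z = 19.6): the cube is absent (z outside [0, 7.5]); the cylinder at (11.5, 2) does not reach this height (z outside [5.5, 15.5]); the 26.5×19.5 cube at (0.5, 14) contributes its full rectangle (perimeter 92.00 mm); the cone at (8.5, -4) contributes a regular 8-gon of circumradius 0.747 (interpolated between r1=11 and r2=0.5 at t=0.976) (perimeter = 2·8·0.747·sin(180°/8) = 4.57 mm); Merging all regions: the 2 present regions are separate (no shared area or edge), so areas and boundary lengths simply add and each stays a separate island — boundary = 96.57 mm; the cube at (15.5, 6) is not intersected at this z (z outside [6, 15.5]); Subtracting the remaining from the first: none of the subtracted shapes is present at this height, so the result so far is unchanged — boundary = 96.57 mm; (rotated 55° about Z; rotation is an isometry so areas/perimeters/island counts are preserved). So its perimeter = 96.57 mm. Layer 37 (z = 7.4): the cube is present — its section is the full 12×8.5 rectangle (perimeter 41.00 mm); the r=4 cylinder at (11.5, 2) gives a regular 8-gon of circumradius 4 (constant along its height) (perimeter = 2·8·4.000·sin(180°/8) = 24.49 mm); the cube at (0.5, 14) is present — its section is the full 26.5×19.5 rectangle (perimeter 92.00 mm); the cone at (8.5, -4): at t=0.259 of its height the radius interpolates to r₁+(r₂−r₁)t = 8.282, giving a regular 8-gon of that circumradius (perimeter = 2·8·8.282·sin(180°/8) = 50.71 mm); Merging all regions: the regions partially overlap (shared area 66.97 mm²), so the edge portions inside another operand are dropped and the merged outline is re-measured after clipping — boundary = 158.84 mm; the cube at (15.5, 6) (footprint 8×8.5) is included at this height (perimeter 33.00 mm); After the difference (first − rest): starting from that combined region, the 8×8.5 cube at (15.5, 6) partially overlaps it — only the 4.00 mm² overlap (of its 68.00 mm²) is removed, clipping the outline — boundary = 159.84 mm; (whole slice rotated 55° about Z — lengths, areas and connectivity unchanged). So its perimeter = 159.84 mm. Layer 37 is larger (159.84 vs 96.57 mm).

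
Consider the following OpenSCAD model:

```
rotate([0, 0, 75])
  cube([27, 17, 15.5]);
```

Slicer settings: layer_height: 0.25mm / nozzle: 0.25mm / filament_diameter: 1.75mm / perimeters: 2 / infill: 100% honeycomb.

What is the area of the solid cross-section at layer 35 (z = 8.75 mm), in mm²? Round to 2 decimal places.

459.00 mm²

At z = 8.75 mm: the cube (footprint 27×17) is included at this height (area 459.00 mm²); (rotated 75° about Z; rotation is an isometry so areas/perimeters/island counts are preserved). Overall, the cross-section is a single solid region. Net area = 459.00 mm².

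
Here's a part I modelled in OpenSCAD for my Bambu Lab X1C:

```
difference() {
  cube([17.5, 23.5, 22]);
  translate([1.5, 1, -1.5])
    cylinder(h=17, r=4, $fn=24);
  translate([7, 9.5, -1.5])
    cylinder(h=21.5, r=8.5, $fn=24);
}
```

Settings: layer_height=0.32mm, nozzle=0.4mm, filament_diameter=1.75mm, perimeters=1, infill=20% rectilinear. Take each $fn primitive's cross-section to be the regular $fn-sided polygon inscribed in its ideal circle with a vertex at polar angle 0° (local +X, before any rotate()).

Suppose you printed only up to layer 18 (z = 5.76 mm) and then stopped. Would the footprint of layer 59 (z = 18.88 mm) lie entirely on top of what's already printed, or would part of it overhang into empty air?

Compare the two slices. At z = 5.76: the 17.5×23.5 cube contributes its full rectangle (area 411.25 mm²); the r=4 cylinder at (1.5, 1) contributes a regular 24-gon of circumradius 4 (area = (24/2)·4.000²·sin(360°/24) = 49.69 mm²); the cylinder at (7, 9.5): section is a regular 24-gon, circumradius r=8.5 (area = (24/2)·8.500²·sin(360°/24) = 224.40 mm²); Subtracting the remaining from the first: starting from the 17.5×23.5 cube (411.25 mm²), the r=4 cylinder at (1.5, 1) partially overlaps it — only the 23.68 mm² overlap (of its 49.69 mm²) is removed, clipping the outline; the r=8.5 cylinder at (7, 9.5) partially overlaps it — only the 204.72 mm² overlap (of its 224.40 mm²) is removed, clipping the outline — area = 182.85 mm². At z = 18.88: the cube is present — its section is the full 17.5×23.5 rectangle (area 411.25 mm²); the cylinder at (1.5, 1) is absent (z outside [-1.5, 15.5]); the r=8.5 cylinder at (7, 9.5) gives a regular 24-gon of circumradius 8.5 (constant along its height) (area = (24/2)·8.500²·sin(360°/24) = 224.40 mm²); After the difference (first − rest): starting from the 17.5×23.5 cube (411.25 mm²), the r=8.5 cylinder at (7, 9.5) partially overlaps it — only the 215.04 mm² overlap (of its 224.40 mm²) is removed, clipping the outline — area = 196.21 mm². Checking containment: at z = 18.88 the cross-section extends beyond the z = 5.76 cross-section by about 13.36 mm².

part overhangs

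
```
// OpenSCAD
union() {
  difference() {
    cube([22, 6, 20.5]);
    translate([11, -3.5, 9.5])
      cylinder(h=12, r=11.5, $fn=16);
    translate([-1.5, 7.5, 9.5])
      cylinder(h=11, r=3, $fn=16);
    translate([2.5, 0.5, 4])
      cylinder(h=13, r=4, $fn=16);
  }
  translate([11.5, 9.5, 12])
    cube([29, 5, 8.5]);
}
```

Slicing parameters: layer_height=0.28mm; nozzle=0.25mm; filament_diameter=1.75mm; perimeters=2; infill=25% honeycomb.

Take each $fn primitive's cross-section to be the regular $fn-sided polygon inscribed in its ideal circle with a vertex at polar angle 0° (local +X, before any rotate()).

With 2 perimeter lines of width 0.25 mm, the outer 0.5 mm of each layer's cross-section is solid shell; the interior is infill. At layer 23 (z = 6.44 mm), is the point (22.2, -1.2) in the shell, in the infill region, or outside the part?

At z = 6.44 mm: the cube (footprint 22×6) is included at this height; the cylinder at (11, -3.5) is absent (z outside [9.5, 21.5]); the cylinder at (-1.5, 7.5) does not reach this height (z outside [9.5, 20.5]); the cylinder at (2.5, 0.5): section is a regular 16-gon, circumradius r=4; Taking the first minus the rest: starting from the 22×6 cube, the r=4 cylinder at (2.5, 0.5) partially overlaps it — only the 24.63 mm² overlap (of its 48.98 mm²) is removed, clipping the outline — 1 connected region; the cube at (11.5, 9.5) is not intersected at this z (z outside [12, 20.5]); Taking the union: only that combined region is present, so the union is just that shape — 1 connected region. Overall, the cross-section is a single solid region. The nearest boundary edge runs (22.00, 6.00)→(22.00, 0.00); distance from the point to it = 1.22 mm. The point is not inside any of the regions above, so it lies outside the cross-section (1.22 mm from the nearest boundary).

outside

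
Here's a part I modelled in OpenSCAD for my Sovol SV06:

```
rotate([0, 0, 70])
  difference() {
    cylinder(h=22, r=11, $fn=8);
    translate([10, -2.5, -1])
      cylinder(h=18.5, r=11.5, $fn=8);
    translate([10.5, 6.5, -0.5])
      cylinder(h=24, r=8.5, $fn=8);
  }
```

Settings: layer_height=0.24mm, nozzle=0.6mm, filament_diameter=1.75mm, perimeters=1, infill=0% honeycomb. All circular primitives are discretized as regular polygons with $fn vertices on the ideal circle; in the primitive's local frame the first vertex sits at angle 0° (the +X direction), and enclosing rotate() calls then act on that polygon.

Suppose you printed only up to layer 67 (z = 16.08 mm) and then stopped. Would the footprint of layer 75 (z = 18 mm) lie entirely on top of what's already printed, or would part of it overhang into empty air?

part overhangs

Compare the two slices. At z = 16.08: the r=11 cylinder contributes a regular 8-gon of circumradius 11 (area = (8/2)·11.000²·sin(360°/8) = 342.24 mm²); the cylinder at (10, -2.5): section is a regular 8-gon, circumradius r=11.5 (area = (8/2)·11.500²·sin(360°/8) = 374.06 mm²); the r=8.5 cylinder at (10.5, 6.5) gives a regular 8-gon of circumradius 8.5 (constant along its height) (area = (8/2)·8.500²·sin(360°/8) = 204.35 mm²); Subtracting the remaining from the first: starting from the r=11 cylinder (342.24 mm²), the r=11.5 cylinder at (10, -2.5) partially overlaps it — only the 146.08 mm² overlap (of its 374.06 mm²) is removed, clipping the outline; the r=8.5 cylinder at (10.5, 6.5) partially overlaps it — only the 9.64 mm² overlap (of its 204.35 mm²) is removed, clipping the outline — area = 186.51 mm²; (whole slice rotated 70° about Z — lengths, areas and connectivity unchanged). At z = 18: the cylinder: section is a regular 8-gon, circumradius r=11 (area = (8/2)·11.000²·sin(360°/8) = 342.24 mm²); the cylinder at (10, -2.5) is absent (z outside [-1, 17.5]); the cylinder at (10.5, 6.5): section is a regular 8-gon, circumradius r=8.5 (area = (8/2)·8.500²·sin(360°/8) = 204.35 mm²); Taking the first minus the rest: starting from the r=11 cylinder (342.24 mm²), the r=8.5 cylinder at (10.5, 6.5) partially overlaps it — only the 58.03 mm² overlap (of its 204.35 mm²) is removed, clipping the outline — area = 284.21 mm²; (whole slice rotated 70° about Z — lengths, areas and connectivity unchanged). Checking containment: at z = 18 the cross-section extends beyond the z = 16.08 cross-section by about 97.69 mm².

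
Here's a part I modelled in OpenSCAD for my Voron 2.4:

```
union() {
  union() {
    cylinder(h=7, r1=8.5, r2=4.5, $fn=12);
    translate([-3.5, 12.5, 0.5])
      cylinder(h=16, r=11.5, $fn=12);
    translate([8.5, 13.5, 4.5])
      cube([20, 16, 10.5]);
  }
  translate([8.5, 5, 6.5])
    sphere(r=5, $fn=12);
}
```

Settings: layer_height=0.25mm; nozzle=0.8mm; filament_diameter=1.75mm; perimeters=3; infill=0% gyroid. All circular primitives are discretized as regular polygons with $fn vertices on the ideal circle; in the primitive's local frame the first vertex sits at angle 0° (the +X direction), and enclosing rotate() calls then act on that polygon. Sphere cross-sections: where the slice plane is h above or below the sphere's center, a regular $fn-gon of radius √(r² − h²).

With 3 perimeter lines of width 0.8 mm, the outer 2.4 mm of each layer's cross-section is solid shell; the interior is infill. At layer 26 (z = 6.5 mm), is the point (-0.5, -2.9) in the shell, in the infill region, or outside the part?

At z = 6.5 mm: the cone (r1=8.5→r2=4.5) has section circumradius 4.786 here — a regular 12-gon; the cylinder at (-3.5, 12.5): section is a regular 12-gon, circumradius r=11.5; the cube at (8.5, 13.5) is present — its section is the full 20×16 rectangle; Merging all regions: the regions partially overlap (shared area 16.56 mm²), so overlapping operands fuse into one piece — 2 connected regions; the sphere at (8.5, 5): section is a regular 12-gon, circumradius = √(r²−h²) = √(5²−0²) = 5.000; Merging all regions: the regions partially overlap (shared area 9.20 mm²), so overlapping operands fuse into one piece — 2 connected regions. Overall, the cross-section has 2 separate islands. The nearest boundary edge runs (-0.00, -4.79)→(-2.39, -4.14); distance from the point to it = 1.69 mm. (Shell/infill is judged within the island containing the point — the largest one.) The point is inside the cross-section, 1.69 mm from the nearest boundary — within the 2.4 mm shell band (3 × 0.8).

shell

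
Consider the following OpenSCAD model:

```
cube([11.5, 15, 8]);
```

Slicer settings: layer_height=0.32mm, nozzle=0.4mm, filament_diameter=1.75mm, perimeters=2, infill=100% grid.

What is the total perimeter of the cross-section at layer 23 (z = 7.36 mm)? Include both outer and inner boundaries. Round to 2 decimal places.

53.00 mm

At z = 7.36 mm: the cube is present — its section is the full 11.5×15 rectangle (perimeter 53.00 mm). Overall, the cross-section is a single solid region. Total boundary length (outer) = 53.00 mm.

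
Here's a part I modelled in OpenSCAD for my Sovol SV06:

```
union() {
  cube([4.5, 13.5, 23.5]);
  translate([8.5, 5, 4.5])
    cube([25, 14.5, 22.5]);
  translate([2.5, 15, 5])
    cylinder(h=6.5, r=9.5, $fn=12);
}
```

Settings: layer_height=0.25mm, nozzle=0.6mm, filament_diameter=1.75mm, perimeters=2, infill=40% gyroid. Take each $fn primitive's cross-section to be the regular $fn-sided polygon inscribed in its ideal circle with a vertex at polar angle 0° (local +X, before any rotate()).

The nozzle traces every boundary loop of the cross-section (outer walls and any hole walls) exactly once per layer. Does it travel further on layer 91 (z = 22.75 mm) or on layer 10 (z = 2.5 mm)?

Layer 91 (z = 22.75): the cube (footprint 4.5×13.5) is included at this height (perimeter 36.00 mm); the cube at (8.5, 5) is present — its section is the full 25×14.5 rectangle (perimeter 79.00 mm); the cylinder at (2.5, 15) does not reach this height (z outside [5, 11.5]); Combining (union): the 2 present regions are separate (no shared area or edge), so areas and boundary lengths simply add and each stays a separate island — boundary = 115.00 mm. So its perimeter = 115.00 mm. Layer 10 (z = 2.5): the cube is present — its section is the full 4.5×13.5 rectangle (perimeter 36.00 mm); the cube at (8.5, 5) does not reach this height (z outside [4.5, 27]); the cylinder at (2.5, 15) is not intersected at this z (z outside [5, 11.5]); Combining (union): only the 4.5×13.5 cube is present, so the union is just that shape — boundary = 36.00 mm. So its perimeter = 36.00 mm. Layer 91 is larger (115.00 vs 36.00 mm).

layer 91 (z = 22.75 mm)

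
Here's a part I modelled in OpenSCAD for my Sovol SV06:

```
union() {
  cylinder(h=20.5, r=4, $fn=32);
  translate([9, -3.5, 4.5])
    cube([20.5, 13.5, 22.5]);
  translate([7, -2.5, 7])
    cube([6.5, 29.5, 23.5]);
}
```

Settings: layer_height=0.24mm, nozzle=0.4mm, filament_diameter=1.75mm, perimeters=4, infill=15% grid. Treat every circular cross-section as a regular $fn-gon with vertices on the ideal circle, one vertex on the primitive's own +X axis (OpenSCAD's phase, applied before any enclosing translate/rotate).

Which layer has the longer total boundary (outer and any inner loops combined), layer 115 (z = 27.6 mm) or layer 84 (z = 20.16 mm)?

layer 84 (z = 20.16 mm)

Layer 115 (z = 27.6): the cylinder does not reach this height (z outside [0, 20.5]); the cube at (9, -3.5) is not intersected at this z (z outside [4.5, 27]); the cube at (7, -2.5) is present — its section is the full 6.5×29.5 rectangle (perimeter 72.00 mm); Merging all regions: only the 6.5×29.5 cube at (7, -2.5) is present, so the union is just that shape — boundary = 72.00 mm. So its perimeter = 72.00 mm. Layer 84 (z = 20.16): the r=4 cylinder contributes a regular 32-gon of circumradius 4 (perimeter = 2·32·4.000·sin(180°/32) = 25.09 mm); the cube at (9, -3.5) (footprint 20.5×13.5) is included at this height (perimeter 68.00 mm); the cube at (7, -2.5) (footprint 6.5×29.5) is included at this height (perimeter 72.00 mm); Combining (union): the regions partially overlap (shared area 56.25 mm²), so the edge portions inside another operand are dropped and the merged outline is re-measured after clipping — boundary = 131.09 mm. So its perimeter = 131.09 mm. Layer 84 is larger (131.09 vs 72.00 mm).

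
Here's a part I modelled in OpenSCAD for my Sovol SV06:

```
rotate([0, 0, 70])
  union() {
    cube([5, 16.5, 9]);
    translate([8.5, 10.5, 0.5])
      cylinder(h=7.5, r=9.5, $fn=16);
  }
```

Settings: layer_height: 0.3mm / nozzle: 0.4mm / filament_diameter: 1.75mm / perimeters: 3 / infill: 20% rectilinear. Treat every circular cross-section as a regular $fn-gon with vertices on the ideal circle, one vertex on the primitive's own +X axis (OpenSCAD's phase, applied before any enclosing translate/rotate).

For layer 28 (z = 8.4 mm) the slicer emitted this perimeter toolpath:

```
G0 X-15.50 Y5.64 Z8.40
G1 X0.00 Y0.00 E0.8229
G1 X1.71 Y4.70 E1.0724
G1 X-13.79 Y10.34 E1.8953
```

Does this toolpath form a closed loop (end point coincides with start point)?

Start point (G0): (-15.50, 5.64). End point (last G1): the path does not return to the start — open.

no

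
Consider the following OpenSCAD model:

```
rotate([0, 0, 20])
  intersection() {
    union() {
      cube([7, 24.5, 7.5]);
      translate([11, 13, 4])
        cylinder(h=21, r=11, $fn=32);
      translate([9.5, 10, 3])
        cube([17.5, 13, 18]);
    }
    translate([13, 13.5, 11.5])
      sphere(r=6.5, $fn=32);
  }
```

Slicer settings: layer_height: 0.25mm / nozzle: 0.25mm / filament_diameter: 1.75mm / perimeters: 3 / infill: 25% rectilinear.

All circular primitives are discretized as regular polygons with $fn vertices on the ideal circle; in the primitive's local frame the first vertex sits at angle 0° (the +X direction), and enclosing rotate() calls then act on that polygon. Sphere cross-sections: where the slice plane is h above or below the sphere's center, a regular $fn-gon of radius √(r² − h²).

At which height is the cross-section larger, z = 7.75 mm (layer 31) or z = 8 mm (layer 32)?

Layer 31 (z = 7.75): the cube is not intersected at this z (z outside [0, 7.5]); the r=11 cylinder at (11, 13) contributes a regular 32-gon of circumradius 11 (area = (32/2)·11.000²·sin(360°/32) = 377.69 mm²); the cube at (9.5, 10) is present — its section is the full 17.5×13 rectangle (area 227.50 mm²); Merging all regions: the regions partially overlap — summed areas 605.19 mm² minus the doubly-counted overlap 143.48 mm² gives 461.71 mm² — area = 461.71 mm²; the sphere at (13, 13.5): section is a regular 32-gon, circumradius = √(r²−h²) = √(6.5²−3.75²) = 5.309 (area = (32/2)·5.309²·sin(360°/32) = 87.99 mm²); Taking the intersection: the r=6.5 sphere at (13, 13.5) lies inside the result so far, so the common part is the r=6.5 sphere at (13, 13.5) itself — area = 87.99 mm²; (whole slice rotated 20° about Z — lengths, areas and connectivity unchanged). So its area = 87.99 mm². Layer 32 (z = 8): the cube is absent (z outside [0, 7.5]); the cylinder at (11, 13): section is a regular 32-gon, circumradius r=11 (area = (32/2)·11.000²·sin(360°/32) = 377.69 mm²); the cube at (9.5, 10) (footprint 17.5×13) is included at this height (area 227.50 mm²); Combining (union): the regions partially overlap — summed areas 605.19 mm² minus the doubly-counted overlap 143.48 mm² gives 461.71 mm² — area = 461.71 mm²; the r=6.5 sphere at (13, 13.5) slices to a regular 32-gon of circumradius 5.477 (√(r²−h²) with h=3.5 from center) (area = (32/2)·5.477²·sin(360°/32) = 93.64 mm²); Taking the intersection: the r=6.5 sphere at (13, 13.5) lies inside the result so far, so the common part is the r=6.5 sphere at (13, 13.5) itself — area = 93.64 mm²; (whole slice rotated 20° about Z — lengths, areas and connectivity unchanged). So its area = 93.64 mm². Layer 32 is larger (93.64 vs 87.99 mm²).

layer 32 (z = 8 mm)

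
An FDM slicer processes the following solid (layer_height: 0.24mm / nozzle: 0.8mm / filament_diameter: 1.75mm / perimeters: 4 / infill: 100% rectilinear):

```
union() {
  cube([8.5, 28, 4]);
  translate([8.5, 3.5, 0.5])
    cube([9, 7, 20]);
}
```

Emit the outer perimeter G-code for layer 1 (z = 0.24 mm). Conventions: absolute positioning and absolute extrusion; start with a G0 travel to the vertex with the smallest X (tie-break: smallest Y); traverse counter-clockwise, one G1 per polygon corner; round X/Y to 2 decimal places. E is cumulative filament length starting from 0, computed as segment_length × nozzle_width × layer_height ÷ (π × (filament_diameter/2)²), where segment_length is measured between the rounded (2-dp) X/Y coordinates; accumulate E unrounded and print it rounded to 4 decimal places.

G0 X0.00 Y0.00 Z0.24
G1 X8.50 Y0.00 E0.6785
G1 X8.50 Y28.00 E2.9136
G1 X0.00 Y28.00 E3.5921
G1 X0.00 Y0.00 E5.8272

At z = 0.24 mm: the cube is present — its section is the full 8.5×28 rectangle; the cube at (8.5, 3.5) does not reach this height (z outside [0.5, 20.5]); Merging all regions: only the 8.5×28 cube is present, so the union is just that shape — 1 connected region. The outline is a single polygon with 4 vertices. Extrusion per mm of travel: 0.8 × 0.24 / (π × 0.875²) = 0.079824. Accumulating E over each segment gives final E = 5.8272.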